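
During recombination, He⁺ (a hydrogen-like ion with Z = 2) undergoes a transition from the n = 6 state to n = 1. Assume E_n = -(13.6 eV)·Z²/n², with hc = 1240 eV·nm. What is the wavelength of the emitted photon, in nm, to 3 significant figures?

23.4 nm

For Z = 2 the level energies scale as Z², so the effective Rydberg energy is 13.6 × 4 = 54.40 eV.
ΔE = 54.40 × (1/1² − 1/6²) = 54.40 × 0.9722 = 52.89 eV.
λ = hc/ΔE = 1240 / 52.89 = 23.4 nm.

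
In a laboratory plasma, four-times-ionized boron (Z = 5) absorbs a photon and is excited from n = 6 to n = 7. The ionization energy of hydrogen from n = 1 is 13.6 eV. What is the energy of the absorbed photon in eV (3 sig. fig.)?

2.51 eV

The Bohr energies scale as Z², so for Z = 5: E_n = −340.0/n² eV.
E_7 = −340.0/49 = −6.939 eV and E_6 = −340.0/36 = −9.444 eV.
The photon energy is |E_7 − E_6| = 2.51 eV.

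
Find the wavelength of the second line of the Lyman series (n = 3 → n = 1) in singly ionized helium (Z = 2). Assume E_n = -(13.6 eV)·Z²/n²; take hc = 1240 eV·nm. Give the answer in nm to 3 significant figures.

25.6 nm

The Lyman series terminates on n_f = 1; the second line has n_i = 1+2 = 3.
ΔE = 54.40 × (1/1² − 1/3²) = 48.36 eV.
λ = 1240 / 48.36 = 25.6 nm.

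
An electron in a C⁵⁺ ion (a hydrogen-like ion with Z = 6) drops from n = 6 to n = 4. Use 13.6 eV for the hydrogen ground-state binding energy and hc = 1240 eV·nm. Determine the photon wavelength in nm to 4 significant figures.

72.94 nm

For Z = 6 the level energies scale as Z², so the effective Rydberg energy is 13.6 × 36 = 489.6 eV.
ΔE = 489.6 × (1/4² − 1/6²) = 489.6 × 0.03472 = 17.00 eV.
λ = hc/ΔE = 1240 / 17.00 = 72.94 nm.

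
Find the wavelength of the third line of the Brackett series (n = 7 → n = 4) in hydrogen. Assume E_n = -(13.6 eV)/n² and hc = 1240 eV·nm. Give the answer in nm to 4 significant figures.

2166 nm

The Brackett series terminates on n_f = 4; the third line has n_i = 4+3 = 7.
ΔE = 13.60 × (1/4² − 1/7²) = 0.5724 eV.
λ = 1240 / 0.5724 = 2166 nm.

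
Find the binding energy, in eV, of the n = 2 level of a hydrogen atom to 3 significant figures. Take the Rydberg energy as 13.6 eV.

E_2 = −13.60/4 = −3.40 eV, so ionization (to E = 0) requires 3.40 eV.

3.40 eV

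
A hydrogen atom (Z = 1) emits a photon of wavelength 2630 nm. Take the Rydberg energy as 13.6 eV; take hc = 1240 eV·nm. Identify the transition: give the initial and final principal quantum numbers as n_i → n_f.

n_i = 6, n_f = 4

The photon energy is ΔE = hc/λ = 1240 / 2630 = 0.4715 eV.
With Z = 1, ΔE = 13.60 × (1/n_f² − 1/n_i²), so 1/n_f² − 1/n_i² = 0.03467.
Trying n_f = 4 gives 1/n_i² = 0.02783, i.e. n_i ≈ 6; this pair matches.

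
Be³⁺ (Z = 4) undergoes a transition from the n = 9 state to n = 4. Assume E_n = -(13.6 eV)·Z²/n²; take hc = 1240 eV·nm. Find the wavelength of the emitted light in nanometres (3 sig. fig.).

For Z = 4 the level energies scale as Z², so the effective Rydberg energy is 13.6 × 16 = 217.6 eV.
ΔE = 217.6 × (1/4² − 1/9²) = 217.6 × 0.05015 = 10.91 eV.
λ = hc/ΔE = 1240 / 10.91 = 114 nm.

114 nm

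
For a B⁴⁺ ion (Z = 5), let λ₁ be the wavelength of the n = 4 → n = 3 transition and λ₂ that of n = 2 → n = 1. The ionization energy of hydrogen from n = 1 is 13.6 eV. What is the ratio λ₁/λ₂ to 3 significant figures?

λ ∝ 1/ΔE ∝ 1/(1/n_f² − 1/n_i²), and the Z² and hc factors cancel in the ratio.
λ₁/λ₂ = (1/1² − 1/2²)/(1/3² − 1/4²) = 0.7500/0.04861 = 15.4.

15.4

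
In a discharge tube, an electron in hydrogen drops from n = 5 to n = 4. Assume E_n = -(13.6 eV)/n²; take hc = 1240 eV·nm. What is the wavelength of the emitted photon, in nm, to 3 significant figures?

4050 nm

ΔE = 13.60 × (1/4² − 1/5²) = 13.60 × 0.02250 = 0.3060 eV.
λ = hc/ΔE = 1240 / 0.3060 = 4050 nm.
This line belongs to the Brackett series.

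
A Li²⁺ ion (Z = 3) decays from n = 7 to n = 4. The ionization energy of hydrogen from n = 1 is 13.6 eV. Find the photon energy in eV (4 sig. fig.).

5.152 eV

The Bohr energies scale as Z², so for Z = 3: E_n = −122.4/n² eV.
E_7 = −122.4/49 = −2.498 eV and E_4 = −122.4/16 = −7.650 eV.
The photon energy is |E_7 − E_4| = 5.152 eV.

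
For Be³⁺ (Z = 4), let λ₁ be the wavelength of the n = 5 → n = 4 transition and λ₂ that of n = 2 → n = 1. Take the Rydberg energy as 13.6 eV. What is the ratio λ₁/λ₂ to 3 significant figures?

λ ∝ 1/ΔE ∝ 1/(1/n_f² − 1/n_i²), and the Z² and hc factors cancel in the ratio.
λ₁/λ₂ = (1/1² − 1/2²)/(1/4² − 1/5²) = 0.7500/0.02250 = 33.3.

33.3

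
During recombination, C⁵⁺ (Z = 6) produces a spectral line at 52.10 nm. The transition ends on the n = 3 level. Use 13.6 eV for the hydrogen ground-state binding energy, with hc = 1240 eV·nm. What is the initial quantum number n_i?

The photon energy is ΔE = hc/λ = 1240 / 52.10 = 23.80 eV.
With Z = 6, ΔE = 489.6 × (1/n_f² − 1/n_i²), so 1/n_f² − 1/n_i² = 0.04861.
With n_f = 3: 1/n_i² = 1/9 − 0.04861 = 0.06250, so n_i ≈ 4.00.

n_i = 4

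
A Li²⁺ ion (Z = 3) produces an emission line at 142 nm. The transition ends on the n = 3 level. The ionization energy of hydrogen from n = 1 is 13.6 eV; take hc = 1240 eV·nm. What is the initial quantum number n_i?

n_i = 5

The photon energy is ΔE = hc/λ = 1240 / 142 = 8.732 eV.
With Z = 3, ΔE = 122.4 × (1/n_f² − 1/n_i²), so 1/n_f² − 1/n_i² = 0.07134.
With n_f = 3: 1/n_i² = 1/9 − 0.07134 = 0.03977, so n_i ≈ 5.01.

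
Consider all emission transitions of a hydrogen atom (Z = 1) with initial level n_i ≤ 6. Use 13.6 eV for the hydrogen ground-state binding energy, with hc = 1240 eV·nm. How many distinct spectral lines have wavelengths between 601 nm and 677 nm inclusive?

Enumerate all n_i → n_f pairs with 1 ≤ n_f < n_i ≤ 6 and compute λ = 1240 / [13.6·1·(1/n_f² − 1/n_i²)].
Lines falling in [601, 677] nm: 3→2 (656.5 nm).

1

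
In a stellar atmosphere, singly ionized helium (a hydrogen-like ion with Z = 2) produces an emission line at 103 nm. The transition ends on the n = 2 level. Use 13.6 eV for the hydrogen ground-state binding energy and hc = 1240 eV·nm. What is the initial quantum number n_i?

n_i = 6

The photon energy is ΔE = hc/λ = 1240 / 103 = 12.04 eV.
With Z = 2, ΔE = 54.40 × (1/n_f² − 1/n_i²), so 1/n_f² − 1/n_i² = 0.2213.
With n_f = 2: 1/n_i² = 1/4 − 0.2213 = 0.02870, so n_i ≈ 5.90.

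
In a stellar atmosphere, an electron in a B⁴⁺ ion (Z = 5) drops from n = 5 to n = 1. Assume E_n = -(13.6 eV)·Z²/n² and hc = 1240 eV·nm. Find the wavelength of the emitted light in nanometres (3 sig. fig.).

For Z = 5 the level energies scale as Z², so the effective Rydberg energy is 13.6 × 25 = 340.0 eV.
ΔE = 340.0 × (1/1² − 1/5²) = 340.0 × 0.9600 = 326.4 eV.
λ = hc/ΔE = 1240 / 326.4 = 3.80 nm.

3.80 nm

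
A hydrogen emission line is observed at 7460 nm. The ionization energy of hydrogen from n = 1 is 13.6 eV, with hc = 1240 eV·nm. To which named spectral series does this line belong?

ΔE = 1240/7460 = 0.1662 eV.
This matches 13.6 × (1/5² − 1/6²), so n_f = 5: the Pfund series.

Pfund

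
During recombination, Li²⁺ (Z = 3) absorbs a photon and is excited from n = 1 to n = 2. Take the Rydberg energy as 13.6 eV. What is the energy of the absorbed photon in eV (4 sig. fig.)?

The Bohr energies scale as Z², so for Z = 3: E_n = −122.4/n² eV.
E_2 = −122.4/4 = −30.60 eV and E_1 = −122.4/1 = −122.4 eV.
The photon energy is |E_2 − E_1| = 91.80 eV.

91.80 eV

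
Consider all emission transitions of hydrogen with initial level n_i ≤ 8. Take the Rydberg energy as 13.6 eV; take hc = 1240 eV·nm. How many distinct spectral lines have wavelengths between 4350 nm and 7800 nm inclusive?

3

Enumerate all n_i → n_f pairs with 1 ≤ n_f < n_i ≤ 8 and compute λ = 1240 / [13.6·1·(1/n_f² − 1/n_i²)].
Lines falling in [4350, 7800] nm: 7→5 (4654 nm), 6→5 (7460 nm), 8→6 (7503 nm).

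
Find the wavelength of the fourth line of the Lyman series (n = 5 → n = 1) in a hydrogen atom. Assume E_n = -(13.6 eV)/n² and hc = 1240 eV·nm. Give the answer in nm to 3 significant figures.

The Lyman series terminates on n_f = 1; the fourth line has n_i = 1+4 = 5.
ΔE = 13.60 × (1/1² − 1/5²) = 13.06 eV.
λ = 1240 / 13.06 = 95.0 nm.

95.0 nm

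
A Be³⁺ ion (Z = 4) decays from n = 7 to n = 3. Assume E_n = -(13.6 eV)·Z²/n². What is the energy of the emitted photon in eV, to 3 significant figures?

19.7 eV

The Bohr energies scale as Z², so for Z = 4: E_n = −217.6/n² eV.
E_7 = −217.6/49 = −4.441 eV and E_3 = −217.6/9 = −24.18 eV.
The photon energy is |E_7 − E_3| = 19.7 eV.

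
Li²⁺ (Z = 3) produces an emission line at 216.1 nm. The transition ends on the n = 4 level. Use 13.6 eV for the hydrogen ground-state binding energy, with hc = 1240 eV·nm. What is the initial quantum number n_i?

n_i = 8

The photon energy is ΔE = hc/λ = 1240 / 216.1 = 5.738 eV.
With Z = 3, ΔE = 122.4 × (1/n_f² − 1/n_i²), so 1/n_f² − 1/n_i² = 0.04688.
With n_f = 4: 1/n_i² = 1/16 − 0.04688 = 0.01562, so n_i ≈ 8.00.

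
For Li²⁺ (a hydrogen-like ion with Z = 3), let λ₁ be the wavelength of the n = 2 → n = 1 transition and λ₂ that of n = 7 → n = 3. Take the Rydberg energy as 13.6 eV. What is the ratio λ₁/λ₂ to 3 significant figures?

0.121

λ ∝ 1/ΔE ∝ 1/(1/n_f² − 1/n_i²), and the Z² and hc factors cancel in the ratio.
λ₁/λ₂ = (1/3² − 1/7²)/(1/1² − 1/2²) = 0.09070/0.7500 = 0.121.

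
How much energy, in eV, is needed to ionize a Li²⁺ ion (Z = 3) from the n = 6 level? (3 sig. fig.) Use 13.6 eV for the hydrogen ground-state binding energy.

3.40 eV

E_n = −13.6 Z²/n² = −122.4/n² eV for Z = 3.
E_6 = −122.4/36 = −3.40 eV, so ionization (to E = 0) requires 3.40 eV.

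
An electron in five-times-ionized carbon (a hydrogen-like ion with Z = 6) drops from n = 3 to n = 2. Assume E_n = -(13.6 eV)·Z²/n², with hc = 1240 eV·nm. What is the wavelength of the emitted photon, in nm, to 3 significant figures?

For Z = 6 the level energies scale as Z², so the effective Rydberg energy is 13.6 × 36 = 489.6 eV.
ΔE = 489.6 × (1/2² − 1/3²) = 489.6 × 0.1389 = 68.00 eV.
λ = hc/ΔE = 1240 / 68.00 = 18.2 nm.

18.2 nm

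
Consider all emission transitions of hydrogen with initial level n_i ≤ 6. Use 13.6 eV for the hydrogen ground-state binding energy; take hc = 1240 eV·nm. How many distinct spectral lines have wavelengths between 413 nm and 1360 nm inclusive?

Enumerate all n_i → n_f pairs with 1 ≤ n_f < n_i ≤ 6 and compute λ = 1240 / [13.6·1·(1/n_f² − 1/n_i²)].
Lines falling in [413, 1360] nm: 5→2 (434.2 nm), 4→2 (486.3 nm), 3→2 (656.5 nm), 6→3 (1094 nm), 5→3 (1282 nm).

5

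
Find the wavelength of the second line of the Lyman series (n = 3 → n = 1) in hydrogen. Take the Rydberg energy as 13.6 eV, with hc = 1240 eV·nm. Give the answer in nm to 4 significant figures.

The Lyman series terminates on n_f = 1; the second line has n_i = 1+2 = 3.
ΔE = 13.60 × (1/1² − 1/3²) = 12.09 eV.
λ = 1240 / 12.09 = 102.6 nm.

102.6 nm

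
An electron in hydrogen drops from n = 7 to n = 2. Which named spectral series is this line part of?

Balmer

The series is set by the lower level: n_f = 2 is the Balmer series.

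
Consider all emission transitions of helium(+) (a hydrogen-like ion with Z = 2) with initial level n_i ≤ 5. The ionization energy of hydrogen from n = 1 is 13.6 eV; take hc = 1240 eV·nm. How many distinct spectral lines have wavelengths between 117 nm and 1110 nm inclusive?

5

Enumerate all n_i → n_f pairs with 1 ≤ n_f < n_i ≤ 5 and compute λ = 1240 / [13.6·4·(1/n_f² − 1/n_i²)].
Lines falling in [117, 1110] nm: 4→2 (121.6 nm), 3→2 (164.1 nm), 5→3 (320.5 nm), 4→3 (468.9 nm), 5→4 (1013 nm).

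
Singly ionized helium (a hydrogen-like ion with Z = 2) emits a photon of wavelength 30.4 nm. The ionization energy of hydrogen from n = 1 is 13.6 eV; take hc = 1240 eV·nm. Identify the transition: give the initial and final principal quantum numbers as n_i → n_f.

The photon energy is ΔE = hc/λ = 1240 / 30.4 = 40.79 eV.
With Z = 2, ΔE = 54.40 × (1/n_f² − 1/n_i²), so 1/n_f² − 1/n_i² = 0.7498.
Trying n_f = 1 gives 1/n_i² = 0.2502, i.e. n_i ≈ 2; this pair matches.

n_i = 2, n_f = 1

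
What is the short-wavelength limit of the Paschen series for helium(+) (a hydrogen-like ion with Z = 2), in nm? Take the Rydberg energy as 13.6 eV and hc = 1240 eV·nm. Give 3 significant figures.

The Paschen series has lower level n_f = 3; the series limit corresponds to n_i → ∞.
ΔE_max = 13.6 × 4 / 3² = 6.044 eV.
λ_min = 1240 / 6.044 = 205 nm.

205 nm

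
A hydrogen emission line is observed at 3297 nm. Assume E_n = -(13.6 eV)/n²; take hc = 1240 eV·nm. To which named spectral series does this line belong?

Pfund

ΔE = 1240/3297 = 0.3761 eV.
This matches 13.6 × (1/5² − 1/9²), so n_f = 5: the Pfund series.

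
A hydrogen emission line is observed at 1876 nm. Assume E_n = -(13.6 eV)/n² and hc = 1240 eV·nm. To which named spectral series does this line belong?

Paschen

ΔE = 1240/1876 = 0.6610 eV.
This matches 13.6 × (1/3² − 1/4²), so n_f = 3: the Paschen series.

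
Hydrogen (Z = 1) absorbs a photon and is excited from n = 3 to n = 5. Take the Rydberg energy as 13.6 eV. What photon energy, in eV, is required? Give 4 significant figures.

0.9671 eV

E_5 = −13.60/25 = −0.5440 eV and E_3 = −13.60/9 = −1.511 eV.
The photon energy is |E_5 − E_3| = 0.9671 eV.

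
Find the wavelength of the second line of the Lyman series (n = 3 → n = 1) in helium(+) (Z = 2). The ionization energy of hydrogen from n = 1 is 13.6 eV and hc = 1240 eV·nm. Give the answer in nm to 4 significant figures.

25.64 nm

The Lyman series terminates on n_f = 1; the second line has n_i = 1+2 = 3.
ΔE = 54.40 × (1/1² − 1/3²) = 48.36 eV.
λ = 1240 / 48.36 = 25.64 nm.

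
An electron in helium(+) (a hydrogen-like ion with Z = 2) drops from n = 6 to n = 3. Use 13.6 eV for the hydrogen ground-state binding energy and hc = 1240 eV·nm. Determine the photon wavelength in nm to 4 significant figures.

273.5 nm

For Z = 2 the level energies scale as Z², so the effective Rydberg energy is 13.6 × 4 = 54.40 eV.
ΔE = 54.40 × (1/3² − 1/6²) = 54.40 × 0.08333 = 4.533 eV.
λ = hc/ΔE = 1240 / 4.533 = 273.5 nm.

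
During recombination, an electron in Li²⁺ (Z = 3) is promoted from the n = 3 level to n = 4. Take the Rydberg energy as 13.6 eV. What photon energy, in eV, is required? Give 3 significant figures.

5.95 eV

The Bohr energies scale as Z², so for Z = 3: E_n = −122.4/n² eV.
E_4 = −122.4/16 = −7.650 eV and E_3 = −122.4/9 = −13.60 eV.
The photon energy is |E_4 − E_3| = 5.95 eV.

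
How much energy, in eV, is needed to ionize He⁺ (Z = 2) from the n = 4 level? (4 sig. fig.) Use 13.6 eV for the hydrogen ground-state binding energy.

E_n = −13.6 Z²/n² = −54.40/n² eV for Z = 2.
E_4 = −54.40/16 = −3.400 eV, so ionization (to E = 0) requires 3.400 eV.

3.400 eV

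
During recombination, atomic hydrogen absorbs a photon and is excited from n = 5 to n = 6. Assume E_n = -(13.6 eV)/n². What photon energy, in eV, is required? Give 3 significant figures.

E_6 = −13.60/36 = −0.3778 eV and E_5 = −13.60/25 = −0.5440 eV.
The photon energy is |E_6 − E_5| = 0.166 eV.

0.166 eV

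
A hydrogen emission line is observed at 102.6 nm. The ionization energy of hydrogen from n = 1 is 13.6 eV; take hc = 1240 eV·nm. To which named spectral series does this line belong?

ΔE = 1240/102.6 = 12.09 eV.
This matches 13.6 × (1/1² − 1/3²), so n_f = 1: the Lyman series.

Lyman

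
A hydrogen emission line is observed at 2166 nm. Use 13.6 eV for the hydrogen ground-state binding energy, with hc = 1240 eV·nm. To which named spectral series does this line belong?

Brackett

ΔE = 1240/2166 = 0.5725 eV.
This matches 13.6 × (1/4² − 1/7²), so n_f = 4: the Brackett series.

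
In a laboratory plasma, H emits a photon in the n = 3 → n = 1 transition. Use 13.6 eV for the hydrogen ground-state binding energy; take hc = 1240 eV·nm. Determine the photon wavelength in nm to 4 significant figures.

102.6 nm

ΔE = 13.60 × (1/1² − 1/3²) = 13.60 × 0.8889 = 12.09 eV.
λ = hc/ΔE = 1240 / 12.09 = 102.6 nm.
This line belongs to the Lyman series.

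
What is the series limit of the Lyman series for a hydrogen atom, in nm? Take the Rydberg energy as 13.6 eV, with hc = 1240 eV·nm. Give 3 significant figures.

91.2 nm

The Lyman series has lower level n_f = 1; the series limit corresponds to n_i → ∞.
ΔE_max = 13.6 × 1 / 1² = 13.60 eV.
λ_min = 1240 / 13.60 = 91.2 nm.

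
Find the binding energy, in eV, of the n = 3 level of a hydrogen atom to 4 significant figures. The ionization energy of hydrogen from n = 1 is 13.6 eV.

E_3 = −13.60/9 = −1.511 eV, so ionization (to E = 0) requires 1.511 eV.

1.511 eV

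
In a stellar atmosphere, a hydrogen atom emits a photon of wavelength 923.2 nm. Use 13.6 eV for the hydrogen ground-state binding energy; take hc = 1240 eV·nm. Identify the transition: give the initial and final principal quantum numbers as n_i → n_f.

The photon energy is ΔE = hc/λ = 1240 / 923.2 = 1.343 eV.
With Z = 1, ΔE = 13.60 × (1/n_f² − 1/n_i²), so 1/n_f² − 1/n_i² = 0.09876.
Trying n_f = 3 gives 1/n_i² = 0.01235, i.e. n_i ≈ 9; this pair matches.

n_i = 9, n_f = 3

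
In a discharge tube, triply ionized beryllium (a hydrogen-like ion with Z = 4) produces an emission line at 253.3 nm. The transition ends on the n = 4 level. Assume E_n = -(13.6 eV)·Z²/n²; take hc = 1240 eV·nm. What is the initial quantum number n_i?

The photon energy is ΔE = hc/λ = 1240 / 253.3 = 4.895 eV.
With Z = 4, ΔE = 217.6 × (1/n_f² − 1/n_i²), so 1/n_f² − 1/n_i² = 0.02250.
With n_f = 4: 1/n_i² = 1/16 − 0.02250 = 0.04000, so n_i ≈ 5.00.

n_i = 5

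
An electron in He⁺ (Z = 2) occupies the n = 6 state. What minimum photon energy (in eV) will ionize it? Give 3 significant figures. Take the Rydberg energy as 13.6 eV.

E_n = −13.6 Z²/n² = −54.40/n² eV for Z = 2.
E_6 = −54.40/36 = −1.51 eV, so ionization (to E = 0) requires 1.51 eV.

1.51 eV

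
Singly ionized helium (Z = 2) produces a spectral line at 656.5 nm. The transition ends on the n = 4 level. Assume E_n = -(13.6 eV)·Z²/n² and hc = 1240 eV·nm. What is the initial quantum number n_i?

n_i = 6

The photon energy is ΔE = hc/λ = 1240 / 656.5 = 1.889 eV.
With Z = 2, ΔE = 54.40 × (1/n_f² − 1/n_i²), so 1/n_f² − 1/n_i² = 0.03472.
With n_f = 4: 1/n_i² = 1/16 − 0.03472 = 0.02778, so n_i ≈ 6.00.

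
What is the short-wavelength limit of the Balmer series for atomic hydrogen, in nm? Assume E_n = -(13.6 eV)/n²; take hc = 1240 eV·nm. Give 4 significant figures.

The Balmer series has lower level n_f = 2; the series limit corresponds to n_i → ∞.
ΔE_max = 13.6 × 1 / 2² = 3.400 eV.
λ_min = 1240 / 3.400 = 364.7 nm.

364.7 nm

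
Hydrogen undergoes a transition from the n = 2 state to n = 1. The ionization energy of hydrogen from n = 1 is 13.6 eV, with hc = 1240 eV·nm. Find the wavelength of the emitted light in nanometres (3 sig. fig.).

ΔE = 13.60 × (1/1² − 1/2²) = 13.60 × 0.7500 = 10.20 eV.
λ = hc/ΔE = 1240 / 10.20 = 122 nm.

122 nm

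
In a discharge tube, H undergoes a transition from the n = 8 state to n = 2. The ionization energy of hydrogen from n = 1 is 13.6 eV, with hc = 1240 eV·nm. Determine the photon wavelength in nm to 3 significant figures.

389 nm

ΔE = 13.60 × (1/2² − 1/8²) = 13.60 × 0.2344 = 3.188 eV.
λ = hc/ΔE = 1240 / 3.188 = 389 nm.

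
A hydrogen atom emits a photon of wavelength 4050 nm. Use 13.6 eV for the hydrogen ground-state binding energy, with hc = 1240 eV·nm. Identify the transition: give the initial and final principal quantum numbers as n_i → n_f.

The photon energy is ΔE = hc/λ = 1240 / 4050 = 0.3062 eV.
With Z = 1, ΔE = 13.60 × (1/n_f² − 1/n_i²), so 1/n_f² − 1/n_i² = 0.02251.
Trying n_f = 4 gives 1/n_i² = 0.03999, i.e. n_i ≈ 5; this pair matches.

n_i = 5, n_f = 4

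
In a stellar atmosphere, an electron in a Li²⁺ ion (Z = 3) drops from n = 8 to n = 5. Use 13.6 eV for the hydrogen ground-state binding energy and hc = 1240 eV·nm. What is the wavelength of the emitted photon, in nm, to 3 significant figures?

416 nm

For Z = 3 the level energies scale as Z², so the effective Rydberg energy is 13.6 × 9 = 122.4 eV.
ΔE = 122.4 × (1/5² − 1/8²) = 122.4 × 0.02438 = 2.984 eV.
λ = hc/ΔE = 1240 / 2.984 = 416 nm.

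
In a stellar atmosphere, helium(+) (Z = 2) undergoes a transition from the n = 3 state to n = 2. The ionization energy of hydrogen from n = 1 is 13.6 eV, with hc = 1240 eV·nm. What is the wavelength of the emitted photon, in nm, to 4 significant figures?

For Z = 2 the level energies scale as Z², so the effective Rydberg energy is 13.6 × 4 = 54.40 eV.
ΔE = 54.40 × (1/2² − 1/3²) = 54.40 × 0.1389 = 7.556 eV.
λ = hc/ΔE = 1240 / 7.556 = 164.1 nm.

164.1 nm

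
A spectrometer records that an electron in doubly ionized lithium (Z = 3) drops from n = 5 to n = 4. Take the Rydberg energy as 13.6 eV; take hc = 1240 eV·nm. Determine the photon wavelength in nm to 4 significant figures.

450.3 nm

For Z = 3 the level energies scale as Z², so the effective Rydberg energy is 13.6 × 9 = 122.4 eV.
ΔE = 122.4 × (1/4² − 1/5²) = 122.4 × 0.02250 = 2.754 eV.
λ = hc/ΔE = 1240 / 2.754 = 450.3 nm.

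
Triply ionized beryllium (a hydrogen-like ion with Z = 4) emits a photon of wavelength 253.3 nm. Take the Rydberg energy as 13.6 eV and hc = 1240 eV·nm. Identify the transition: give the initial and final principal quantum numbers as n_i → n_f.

n_i = 5, n_f = 4

The photon energy is ΔE = hc/λ = 1240 / 253.3 = 4.895 eV.
With Z = 4, ΔE = 217.6 × (1/n_f² − 1/n_i²), so 1/n_f² − 1/n_i² = 0.02250.
Trying n_f = 4 gives 1/n_i² = 0.04000, i.e. n_i ≈ 5; this pair matches.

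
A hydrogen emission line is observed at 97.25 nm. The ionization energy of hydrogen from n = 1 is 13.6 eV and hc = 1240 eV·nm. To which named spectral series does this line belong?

Lyman

ΔE = 1240/97.25 = 12.75 eV.
This matches 13.6 × (1/1² − 1/4²), so n_f = 1: the Lyman series.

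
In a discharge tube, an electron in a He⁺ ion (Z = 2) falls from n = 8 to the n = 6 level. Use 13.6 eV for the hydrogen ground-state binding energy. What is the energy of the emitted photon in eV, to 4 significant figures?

The Bohr energies scale as Z², so for Z = 2: E_n = −54.40/n² eV.
E_8 = −54.40/64 = −0.8500 eV and E_6 = −54.40/36 = −1.511 eV.
The photon energy is |E_8 − E_6| = 0.6611 eV.

0.6611 eV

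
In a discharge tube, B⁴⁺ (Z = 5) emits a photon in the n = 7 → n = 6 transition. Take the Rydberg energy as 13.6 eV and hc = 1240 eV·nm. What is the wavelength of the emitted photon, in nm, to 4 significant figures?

494.9 nm

For Z = 5 the level energies scale as Z², so the effective Rydberg energy is 13.6 × 25 = 340.0 eV.
ΔE = 340.0 × (1/6² − 1/7²) = 340.0 × 0.007370 = 2.506 eV.
λ = hc/ΔE = 1240 / 2.506 = 494.9 nm.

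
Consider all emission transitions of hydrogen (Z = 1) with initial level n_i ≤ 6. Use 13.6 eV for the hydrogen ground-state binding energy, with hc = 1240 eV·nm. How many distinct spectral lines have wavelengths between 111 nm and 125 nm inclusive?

Enumerate all n_i → n_f pairs with 1 ≤ n_f < n_i ≤ 6 and compute λ = 1240 / [13.6·1·(1/n_f² − 1/n_i²)].
Lines falling in [111, 125] nm: 2→1 (121.6 nm).

1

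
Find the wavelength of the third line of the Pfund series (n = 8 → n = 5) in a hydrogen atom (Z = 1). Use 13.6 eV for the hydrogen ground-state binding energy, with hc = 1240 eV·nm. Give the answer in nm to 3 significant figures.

The Pfund series terminates on n_f = 5; the third line has n_i = 5+3 = 8.
ΔE = 13.60 × (1/5² − 1/8²) = 0.3315 eV.
λ = 1240 / 0.3315 = 3740 nm.

3740 nm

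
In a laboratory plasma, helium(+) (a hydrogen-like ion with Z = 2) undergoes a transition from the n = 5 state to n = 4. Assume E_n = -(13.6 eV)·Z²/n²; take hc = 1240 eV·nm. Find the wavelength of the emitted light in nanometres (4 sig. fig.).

1013 nm

For Z = 2 the level energies scale as Z², so the effective Rydberg energy is 13.6 × 4 = 54.40 eV.
ΔE = 54.40 × (1/4² − 1/5²) = 54.40 × 0.02250 = 1.224 eV.
λ = hc/ΔE = 1240 / 1.224 = 1013 nm.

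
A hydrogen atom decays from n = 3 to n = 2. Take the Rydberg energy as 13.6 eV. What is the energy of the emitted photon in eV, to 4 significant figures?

1.889 eV

E_3 = −13.60/9 = −1.511 eV and E_2 = −13.60/4 = −3.400 eV.
The photon energy is |E_3 − E_2| = 1.889 eV.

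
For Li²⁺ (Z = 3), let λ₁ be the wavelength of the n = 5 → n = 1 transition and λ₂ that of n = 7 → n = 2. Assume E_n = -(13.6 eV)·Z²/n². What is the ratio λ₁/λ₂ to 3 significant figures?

λ ∝ 1/ΔE ∝ 1/(1/n_f² − 1/n_i²), and the Z² and hc factors cancel in the ratio.
λ₁/λ₂ = (1/2² − 1/7²)/(1/1² − 1/5²) = 0.2296/0.9600 = 0.239.

0.239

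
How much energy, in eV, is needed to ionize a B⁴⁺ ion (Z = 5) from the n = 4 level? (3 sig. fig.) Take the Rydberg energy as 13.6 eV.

21.3 eV

E_n = −13.6 Z²/n² = −340.0/n² eV for Z = 5.
E_4 = −340.0/16 = −21.3 eV, so ionization (to E = 0) requires 21.3 eV.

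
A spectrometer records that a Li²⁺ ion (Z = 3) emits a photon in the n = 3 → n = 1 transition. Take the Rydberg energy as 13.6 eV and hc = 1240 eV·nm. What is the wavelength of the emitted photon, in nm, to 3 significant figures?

For Z = 3 the level energies scale as Z², so the effective Rydberg energy is 13.6 × 9 = 122.4 eV.
ΔE = 122.4 × (1/1² − 1/3²) = 122.4 × 0.8889 = 108.8 eV.
λ = hc/ΔE = 1240 / 108.8 = 11.4 nm.

11.4 nm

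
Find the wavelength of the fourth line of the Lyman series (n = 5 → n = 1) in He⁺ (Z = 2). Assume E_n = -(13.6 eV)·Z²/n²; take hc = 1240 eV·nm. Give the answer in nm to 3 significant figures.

23.7 nm

The Lyman series terminates on n_f = 1; the fourth line has n_i = 1+4 = 5.
ΔE = 54.40 × (1/1² − 1/5²) = 52.22 eV.
λ = 1240 / 52.22 = 23.7 nm.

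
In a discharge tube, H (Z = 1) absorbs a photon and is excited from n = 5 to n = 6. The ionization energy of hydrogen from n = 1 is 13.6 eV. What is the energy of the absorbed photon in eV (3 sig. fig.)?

0.166 eV

E_6 = −13.60/36 = −0.3778 eV and E_5 = −13.60/25 = −0.5440 eV.
The photon energy is |E_6 − E_5| = 0.166 eV.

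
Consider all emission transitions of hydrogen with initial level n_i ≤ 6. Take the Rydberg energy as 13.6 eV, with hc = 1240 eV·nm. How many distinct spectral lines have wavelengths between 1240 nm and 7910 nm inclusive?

5

Enumerate all n_i → n_f pairs with 1 ≤ n_f < n_i ≤ 6 and compute λ = 1240 / [13.6·1·(1/n_f² − 1/n_i²)].
Lines falling in [1240, 7910] nm: 5→3 (1282 nm), 4→3 (1876 nm), 6→4 (2626 nm), 5→4 (4052 nm), 6→5 (7460 nm).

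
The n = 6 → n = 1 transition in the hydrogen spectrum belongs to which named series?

Lyman

The series is set by the lower level: n_f = 1 is the Lyman series.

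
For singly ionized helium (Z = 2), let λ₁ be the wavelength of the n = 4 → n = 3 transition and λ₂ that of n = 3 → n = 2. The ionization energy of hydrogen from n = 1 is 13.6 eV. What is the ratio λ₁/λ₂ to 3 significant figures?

λ ∝ 1/ΔE ∝ 1/(1/n_f² − 1/n_i²), and the Z² and hc factors cancel in the ratio.
λ₁/λ₂ = (1/2² − 1/3²)/(1/3² − 1/4²) = 0.1389/0.04861 = 2.86.

2.86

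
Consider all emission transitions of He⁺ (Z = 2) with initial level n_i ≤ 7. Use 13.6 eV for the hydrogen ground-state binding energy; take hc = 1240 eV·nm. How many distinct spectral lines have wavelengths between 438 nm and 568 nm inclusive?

2

Enumerate all n_i → n_f pairs with 1 ≤ n_f < n_i ≤ 7 and compute λ = 1240 / [13.6·4·(1/n_f² − 1/n_i²)].
Lines falling in [438, 568] nm: 4→3 (468.9 nm), 7→4 (541.5 nm).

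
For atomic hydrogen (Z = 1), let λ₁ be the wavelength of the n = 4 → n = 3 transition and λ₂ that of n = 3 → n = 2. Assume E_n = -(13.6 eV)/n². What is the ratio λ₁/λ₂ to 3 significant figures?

2.86

λ ∝ 1/ΔE ∝ 1/(1/n_f² − 1/n_i²), and the Z² and hc factors cancel in the ratio.
λ₁/λ₂ = (1/2² − 1/3²)/(1/3² − 1/4²) = 0.1389/0.04861 = 2.86.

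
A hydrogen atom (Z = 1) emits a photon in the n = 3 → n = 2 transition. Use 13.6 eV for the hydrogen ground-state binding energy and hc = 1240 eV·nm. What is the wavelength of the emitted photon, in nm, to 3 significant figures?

656 nm

ΔE = 13.60 × (1/2² − 1/3²) = 13.60 × 0.1389 = 1.889 eV.
λ = hc/ΔE = 1240 / 1.889 = 656 nm.
This line belongs to the Balmer series.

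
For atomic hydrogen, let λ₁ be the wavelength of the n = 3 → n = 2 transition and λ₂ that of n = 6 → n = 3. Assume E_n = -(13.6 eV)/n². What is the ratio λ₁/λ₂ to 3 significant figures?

λ ∝ 1/ΔE ∝ 1/(1/n_f² − 1/n_i²), and the Z² and hc factors cancel in the ratio.
λ₁/λ₂ = (1/3² − 1/6²)/(1/2² − 1/3²) = 0.08333/0.1389 = 0.600.

0.600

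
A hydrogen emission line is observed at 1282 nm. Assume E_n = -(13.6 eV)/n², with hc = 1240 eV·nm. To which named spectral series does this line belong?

ΔE = 1240/1282 = 0.9672 eV.
This matches 13.6 × (1/3² − 1/5²), so n_f = 3: the Paschen series.

Paschen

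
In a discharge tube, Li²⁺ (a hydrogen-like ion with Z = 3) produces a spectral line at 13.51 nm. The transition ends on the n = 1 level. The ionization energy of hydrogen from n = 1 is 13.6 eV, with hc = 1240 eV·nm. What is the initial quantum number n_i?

The photon energy is ΔE = hc/λ = 1240 / 13.51 = 91.78 eV.
With Z = 3, ΔE = 122.4 × (1/n_f² − 1/n_i²), so 1/n_f² − 1/n_i² = 0.7499.
With n_f = 1: 1/n_i² = 1/1 − 0.7499 = 0.2501, so n_i ≈ 2.00.

n_i = 2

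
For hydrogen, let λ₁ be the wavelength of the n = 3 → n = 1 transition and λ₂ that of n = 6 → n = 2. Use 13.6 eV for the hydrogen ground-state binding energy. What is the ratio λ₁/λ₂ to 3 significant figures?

λ ∝ 1/ΔE ∝ 1/(1/n_f² − 1/n_i²), and the Z² and hc factors cancel in the ratio.
λ₁/λ₂ = (1/2² − 1/6²)/(1/1² − 1/3²) = 0.2222/0.8889 = 0.250.

0.250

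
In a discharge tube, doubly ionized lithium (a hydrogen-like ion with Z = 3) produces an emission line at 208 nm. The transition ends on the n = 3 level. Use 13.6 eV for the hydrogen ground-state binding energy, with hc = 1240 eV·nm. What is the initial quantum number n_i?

n_i = 4

The photon energy is ΔE = hc/λ = 1240 / 208 = 5.962 eV.
With Z = 3, ΔE = 122.4 × (1/n_f² − 1/n_i²), so 1/n_f² − 1/n_i² = 0.04871.
With n_f = 3: 1/n_i² = 1/9 − 0.04871 = 0.06241, so n_i ≈ 4.00.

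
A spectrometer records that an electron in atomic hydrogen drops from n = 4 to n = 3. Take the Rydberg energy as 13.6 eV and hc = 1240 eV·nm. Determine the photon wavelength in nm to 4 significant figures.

ΔE = 13.60 × (1/3² − 1/4²) = 13.60 × 0.04861 = 0.6611 eV.
λ = hc/ΔE = 1240 / 0.6611 = 1876 nm.
This line belongs to the Paschen series.

1876 nm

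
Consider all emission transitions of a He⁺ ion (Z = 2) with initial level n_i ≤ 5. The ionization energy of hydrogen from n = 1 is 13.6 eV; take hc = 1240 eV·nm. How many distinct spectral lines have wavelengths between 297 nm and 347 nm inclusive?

Enumerate all n_i → n_f pairs with 1 ≤ n_f < n_i ≤ 5 and compute λ = 1240 / [13.6·4·(1/n_f² − 1/n_i²)].
Lines falling in [297, 347] nm: 5→3 (320.5 nm).

1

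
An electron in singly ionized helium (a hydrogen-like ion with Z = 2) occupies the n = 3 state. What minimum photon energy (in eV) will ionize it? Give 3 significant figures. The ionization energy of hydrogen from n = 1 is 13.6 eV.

E_n = −13.6 Z²/n² = −54.40/n² eV for Z = 2.
E_3 = −54.40/9 = −6.04 eV, so ionization (to E = 0) requires 6.04 eV.

6.04 eV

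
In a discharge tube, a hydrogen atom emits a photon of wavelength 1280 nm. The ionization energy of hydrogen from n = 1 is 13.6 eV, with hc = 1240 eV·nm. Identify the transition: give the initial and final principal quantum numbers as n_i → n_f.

n_i = 5, n_f = 3

The photon energy is ΔE = hc/λ = 1240 / 1280 = 0.9688 eV.
With Z = 1, ΔE = 13.60 × (1/n_f² − 1/n_i²), so 1/n_f² − 1/n_i² = 0.07123.
Trying n_f = 3 gives 1/n_i² = 0.03988, i.e. n_i ≈ 5; this pair matches.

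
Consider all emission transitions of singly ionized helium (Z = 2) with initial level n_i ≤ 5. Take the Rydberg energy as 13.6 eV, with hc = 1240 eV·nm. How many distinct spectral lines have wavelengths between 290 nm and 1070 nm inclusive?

Enumerate all n_i → n_f pairs with 1 ≤ n_f < n_i ≤ 5 and compute λ = 1240 / [13.6·4·(1/n_f² − 1/n_i²)].
Lines falling in [290, 1070] nm: 5→3 (320.5 nm), 4→3 (468.9 nm), 5→4 (1013 nm).

3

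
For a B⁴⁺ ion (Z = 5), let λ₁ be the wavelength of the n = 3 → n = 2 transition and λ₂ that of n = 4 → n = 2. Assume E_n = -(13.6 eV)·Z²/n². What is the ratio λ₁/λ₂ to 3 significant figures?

1.35

λ ∝ 1/ΔE ∝ 1/(1/n_f² − 1/n_i²), and the Z² and hc factors cancel in the ratio.
λ₁/λ₂ = (1/2² − 1/4²)/(1/2² − 1/3²) = 0.1875/0.1389 = 1.35.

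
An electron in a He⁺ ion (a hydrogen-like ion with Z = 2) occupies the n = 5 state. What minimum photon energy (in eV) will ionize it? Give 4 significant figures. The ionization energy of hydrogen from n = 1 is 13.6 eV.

E_n = −13.6 Z²/n² = −54.40/n² eV for Z = 2.
E_5 = −54.40/25 = −2.176 eV, so ionization (to E = 0) requires 2.176 eV.

2.176 eV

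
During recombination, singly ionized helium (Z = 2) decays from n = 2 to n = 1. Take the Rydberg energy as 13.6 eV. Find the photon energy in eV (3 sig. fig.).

40.8 eV

The Bohr energies scale as Z², so for Z = 2: E_n = −54.40/n² eV.
E_2 = −54.40/4 = −13.60 eV and E_1 = −54.40/1 = −54.40 eV.
The photon energy is |E_2 − E_1| = 40.8 eV.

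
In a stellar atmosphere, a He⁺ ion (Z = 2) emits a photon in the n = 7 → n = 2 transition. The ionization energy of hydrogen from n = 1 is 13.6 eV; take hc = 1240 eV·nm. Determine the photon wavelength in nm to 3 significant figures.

For Z = 2 the level energies scale as Z², so the effective Rydberg energy is 13.6 × 4 = 54.40 eV.
ΔE = 54.40 × (1/2² − 1/7²) = 54.40 × 0.2296 = 12.49 eV.
λ = hc/ΔE = 1240 / 12.49 = 99.3 nm.

99.3 nm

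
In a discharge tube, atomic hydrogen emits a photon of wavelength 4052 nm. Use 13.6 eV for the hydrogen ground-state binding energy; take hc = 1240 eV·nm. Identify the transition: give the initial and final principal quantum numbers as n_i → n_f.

The photon energy is ΔE = hc/λ = 1240 / 4052 = 0.3060 eV.
With Z = 1, ΔE = 13.60 × (1/n_f² − 1/n_i²), so 1/n_f² − 1/n_i² = 0.02250.
Trying n_f = 4 gives 1/n_i² = 0.04000, i.e. n_i ≈ 5; this pair matches.

n_i = 5, n_f = 4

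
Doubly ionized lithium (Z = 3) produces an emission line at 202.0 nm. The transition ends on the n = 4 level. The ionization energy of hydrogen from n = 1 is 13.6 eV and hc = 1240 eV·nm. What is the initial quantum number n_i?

n_i = 9

The photon energy is ΔE = hc/λ = 1240 / 202.0 = 6.139 eV.
With Z = 3, ΔE = 122.4 × (1/n_f² − 1/n_i²), so 1/n_f² − 1/n_i² = 0.05015.
With n_f = 4: 1/n_i² = 1/16 − 0.05015 = 0.01235, so n_i ≈ 9.00.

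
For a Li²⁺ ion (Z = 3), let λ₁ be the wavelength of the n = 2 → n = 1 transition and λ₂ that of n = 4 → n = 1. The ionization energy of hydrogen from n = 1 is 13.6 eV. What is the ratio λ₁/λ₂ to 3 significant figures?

λ ∝ 1/ΔE ∝ 1/(1/n_f² − 1/n_i²), and the Z² and hc factors cancel in the ratio.
λ₁/λ₂ = (1/1² − 1/4²)/(1/1² − 1/2²) = 0.9375/0.7500 = 1.25.

1.25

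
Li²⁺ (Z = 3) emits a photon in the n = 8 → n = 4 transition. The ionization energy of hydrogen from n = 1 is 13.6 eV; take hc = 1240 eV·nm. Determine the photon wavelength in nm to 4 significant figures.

216.1 nm

For Z = 3 the level energies scale as Z², so the effective Rydberg energy is 13.6 × 9 = 122.4 eV.
ΔE = 122.4 × (1/4² − 1/8²) = 122.4 × 0.04688 = 5.738 eV.
λ = hc/ΔE = 1240 / 5.738 = 216.1 nm.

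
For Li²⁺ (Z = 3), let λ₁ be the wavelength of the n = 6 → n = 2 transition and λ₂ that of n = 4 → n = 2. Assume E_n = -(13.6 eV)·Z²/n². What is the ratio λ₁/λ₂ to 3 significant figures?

0.844

λ ∝ 1/ΔE ∝ 1/(1/n_f² − 1/n_i²), and the Z² and hc factors cancel in the ratio.
λ₁/λ₂ = (1/2² − 1/4²)/(1/2² − 1/6²) = 0.1875/0.2222 = 0.844.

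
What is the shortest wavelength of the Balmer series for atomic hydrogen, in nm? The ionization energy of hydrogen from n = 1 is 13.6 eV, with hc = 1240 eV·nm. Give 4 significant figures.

The Balmer series has lower level n_f = 2; the series limit corresponds to n_i → ∞.
ΔE_max = 13.6 × 1 / 2² = 3.400 eV.
λ_min = 1240 / 3.400 = 364.7 nm.

364.7 nm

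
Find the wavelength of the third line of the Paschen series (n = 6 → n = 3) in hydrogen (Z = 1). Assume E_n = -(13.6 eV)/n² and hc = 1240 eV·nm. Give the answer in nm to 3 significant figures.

The Paschen series terminates on n_f = 3; the third line has n_i = 3+3 = 6.
ΔE = 13.60 × (1/3² − 1/6²) = 1.133 eV.
λ = 1240 / 1.133 = 1090 nm.

1090 nm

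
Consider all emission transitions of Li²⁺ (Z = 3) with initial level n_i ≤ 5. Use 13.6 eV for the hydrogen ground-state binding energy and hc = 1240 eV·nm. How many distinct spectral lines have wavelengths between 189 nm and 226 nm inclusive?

Enumerate all n_i → n_f pairs with 1 ≤ n_f < n_i ≤ 5 and compute λ = 1240 / [13.6·9·(1/n_f² − 1/n_i²)].
Lines falling in [189, 226] nm: 4→3 (208.4 nm).

1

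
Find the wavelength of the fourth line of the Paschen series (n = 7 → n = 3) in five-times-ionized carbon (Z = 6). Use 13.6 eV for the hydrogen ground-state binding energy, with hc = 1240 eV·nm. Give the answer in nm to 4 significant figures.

The Paschen series terminates on n_f = 3; the fourth line has n_i = 3+4 = 7.
ΔE = 489.6 × (1/3² − 1/7²) = 44.41 eV.
λ = 1240 / 44.41 = 27.92 nm.

27.92 nm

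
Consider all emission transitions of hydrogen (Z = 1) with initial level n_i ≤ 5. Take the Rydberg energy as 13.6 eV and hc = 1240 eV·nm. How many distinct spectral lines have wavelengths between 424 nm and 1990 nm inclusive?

Enumerate all n_i → n_f pairs with 1 ≤ n_f < n_i ≤ 5 and compute λ = 1240 / [13.6·1·(1/n_f² − 1/n_i²)].
Lines falling in [424, 1990] nm: 5→2 (434.2 nm), 4→2 (486.3 nm), 3→2 (656.5 nm), 5→3 (1282 nm), 4→3 (1876 nm).

5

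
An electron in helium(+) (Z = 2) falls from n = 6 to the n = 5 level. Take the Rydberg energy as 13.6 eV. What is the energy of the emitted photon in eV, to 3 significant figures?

0.665 eV

The Bohr energies scale as Z², so for Z = 2: E_n = −54.40/n² eV.
E_6 = −54.40/36 = −1.511 eV and E_5 = −54.40/25 = −2.176 eV.
The photon energy is |E_6 − E_5| = 0.665 eV.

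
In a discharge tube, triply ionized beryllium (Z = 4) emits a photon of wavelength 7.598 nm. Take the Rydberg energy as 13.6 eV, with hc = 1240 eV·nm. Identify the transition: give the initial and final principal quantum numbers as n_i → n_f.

n_i = 2, n_f = 1

The photon energy is ΔE = hc/λ = 1240 / 7.598 = 163.2 eV.
With Z = 4, ΔE = 217.6 × (1/n_f² − 1/n_i²), so 1/n_f² − 1/n_i² = 0.7500.
Trying n_f = 1 gives 1/n_i² = 0.2500, i.e. n_i ≈ 2; this pair matches.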